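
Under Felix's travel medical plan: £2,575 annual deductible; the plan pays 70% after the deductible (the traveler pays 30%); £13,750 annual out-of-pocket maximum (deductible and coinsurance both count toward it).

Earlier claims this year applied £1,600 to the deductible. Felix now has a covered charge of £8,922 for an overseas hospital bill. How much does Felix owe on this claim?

£3,359.10

£1,600 of the £2,575 deductible is already met, leaving £975.
That leaves £8,922 − £975 = £7,947 for coinsurance.
30% of £7,947 = £2,384.10 falls to the traveler.
So the traveler owes £975 + £2,384.10 = £3,359.10 before any cap.
Total out-of-pocket so far would be £1,600 + £3,359.10 = £4,959.10, below the £13,750 cap — no reduction.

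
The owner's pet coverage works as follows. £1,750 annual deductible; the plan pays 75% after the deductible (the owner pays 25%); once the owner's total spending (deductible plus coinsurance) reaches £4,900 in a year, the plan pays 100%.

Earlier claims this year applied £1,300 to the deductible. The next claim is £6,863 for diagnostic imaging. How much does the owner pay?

£2,053.25

Deductible still to meet: £1,750 − £1,300 = £450.
The remaining £6,413 (= £6,863 − £450) moves to coinsurance.
Coinsurance: £6,413 × 25% = £1,603.25.
That puts the owner's cost at £450 + £1,603.25 = £2,053.25 before any cap.
Year-to-date out-of-pocket becomes £1,300 + £2,053.25 = £3,353.25, still under the £4,900 maximum, so no cap applies.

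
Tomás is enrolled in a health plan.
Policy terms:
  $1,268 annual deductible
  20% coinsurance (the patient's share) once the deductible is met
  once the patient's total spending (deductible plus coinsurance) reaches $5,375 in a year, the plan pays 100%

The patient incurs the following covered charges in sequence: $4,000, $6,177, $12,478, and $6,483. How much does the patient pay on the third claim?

Claim 1 — $4,000: $1,268 to deductible, leaving $2,732; coinsurance $2,732 × 20% = $546.40. Patient pays $1,814.40; OOP now $1,814.40.
Claim 2 — $6,177: deductible met; 20% of $6,177 = $1,235.40. Patient pays $1,235.40; OOP now $3,049.80.
Claim 3 — $12,478: deductible met; 20% of $12,478 = $2,495.60. Adding that to $3,049.80 gives $5,545.40, past the $5,375 cap; patient pays only $5,375 − $3,049.80 = $2,325.20.

$2,325.20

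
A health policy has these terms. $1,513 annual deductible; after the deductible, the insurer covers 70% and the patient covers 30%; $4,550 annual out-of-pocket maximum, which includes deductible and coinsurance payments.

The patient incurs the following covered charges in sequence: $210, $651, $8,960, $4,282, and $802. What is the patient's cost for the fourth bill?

$544.60

#1 ($210): entire amount goes to the deductible. Patient pays $210; OOP now $210.
#2 ($651): all of it applies to the deductible. Patient pays $651; OOP now $861.
#3 ($8,960): $652 to deductible, leaving $8,308; patient's 30% is $2,492.40. Patient owes $3,144.40 (running OOP $4,005.40).
#4 ($4,282): deductible met; 30% of $4,282 = $1,284.60. OOP would hit $5,290 > $4,550, so the cap limits the patient to $4,550 − $4,005.40 = $544.60.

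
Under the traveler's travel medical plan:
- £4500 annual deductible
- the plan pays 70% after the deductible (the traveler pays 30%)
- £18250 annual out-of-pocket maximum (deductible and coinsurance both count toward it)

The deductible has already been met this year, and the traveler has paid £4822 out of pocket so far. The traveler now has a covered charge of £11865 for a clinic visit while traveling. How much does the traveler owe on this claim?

£3559.50

With the deductible met, the entire £11865 is subject to coinsurance.
Coinsurance: £11865 × 30% = £3559.50.
Cumulative spending £4822 + £3559.50 = £8381.50 stays under the £18250 maximum.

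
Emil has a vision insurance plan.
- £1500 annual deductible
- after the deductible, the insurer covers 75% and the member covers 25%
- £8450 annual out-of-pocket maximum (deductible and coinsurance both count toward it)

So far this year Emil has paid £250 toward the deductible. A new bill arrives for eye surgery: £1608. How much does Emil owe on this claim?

£1339.50

£250 of the £1500 deductible is already met, leaving £1250.
That leaves £1608 − £1250 = £358 for coinsurance.
Coinsurance: £358 × 25% = £89.50.
Member responsibility before any cap: £1250 + £89.50 = £1339.50.
Cumulative spending £250 + £1339.50 = £1589.50 stays under the £8450 maximum.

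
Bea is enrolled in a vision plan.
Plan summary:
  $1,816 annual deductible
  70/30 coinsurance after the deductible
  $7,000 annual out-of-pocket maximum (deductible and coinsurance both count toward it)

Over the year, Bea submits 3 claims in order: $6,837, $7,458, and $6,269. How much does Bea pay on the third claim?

$1,440.30

#1 ($6,837): $1,816 to deductible, leaving $5,021; coinsurance $5,021 × 30% = $1,506.30. Cost to member: $3,322.30. OOP to date $3,322.30.
#2 ($7,458): deductible already satisfied, so member's share is 30% × $7,458 = $2,237.40. Cost to member: $2,237.40. OOP to date $5,559.70.
#3 ($6,269): deductible met; 30% of $6,269 = $1,880.70. OOP would hit $7,440.40 > $7,000, so the cap limits the member to $7,000 − $5,559.70 = $1,440.30.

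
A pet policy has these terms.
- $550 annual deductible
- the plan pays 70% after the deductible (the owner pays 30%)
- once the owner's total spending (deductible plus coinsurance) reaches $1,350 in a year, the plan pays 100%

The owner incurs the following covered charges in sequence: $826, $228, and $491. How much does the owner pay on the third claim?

Claim 1 ($826): $550 finishes the deductible; $276 goes to coinsurance; 30% of $276 = $82.80. Cost to owner: $632.80. OOP to date $632.80.
Claim 2 ($228): deductible already satisfied, so owner's share is 30% × $228 = $68.40. Owner pays $68.40; OOP now $701.20.
Claim 3 ($491): deductible met; 30% of $491 = $147.30. Owner pays $147.30; OOP now $848.50.

$147.30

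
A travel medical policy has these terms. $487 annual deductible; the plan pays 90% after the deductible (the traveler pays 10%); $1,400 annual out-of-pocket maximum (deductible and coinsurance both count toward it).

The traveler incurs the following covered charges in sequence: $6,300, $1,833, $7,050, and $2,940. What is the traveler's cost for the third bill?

Bill 1, $6,300: deductible takes $487, $5,813 remains; 10% of $5,813 = $581.30. Traveler owes $1,068.30 (running OOP $1,068.30).
Bill 2, $1,833: deductible already satisfied, so traveler's share is 10% × $1,833 = $183.30. Traveler owes $183.30 (running OOP $1,251.60).
Bill 3, $7,050: 10% coinsurance on $7,050 = $705. OOP would hit $1,956.60 > $1,400, so the cap limits the traveler to $1,400 − $1,251.60 = $148.40.

$148.40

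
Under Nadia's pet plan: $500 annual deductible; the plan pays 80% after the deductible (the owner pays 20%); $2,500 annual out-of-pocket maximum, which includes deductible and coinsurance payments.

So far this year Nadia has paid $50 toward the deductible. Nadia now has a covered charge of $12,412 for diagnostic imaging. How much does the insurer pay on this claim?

Remaining deductible: $500 − $50 = $450.
After the $450 deductible portion, $12,412 − $450 = $11,962 is subject to coinsurance.
Owner's 20% share of $11,962 is $2,392.40.
So the owner owes $450 + $2,392.40 = $2,842.40 before any cap.
That would bring total out-of-pocket to $2,892.40, past the $2,500 cap. The owner is capped at $2,500 − $50 = $2,450 on this claim.
The insurer covers the remainder: $12,412 − $2,450 = $9,962.

$9,962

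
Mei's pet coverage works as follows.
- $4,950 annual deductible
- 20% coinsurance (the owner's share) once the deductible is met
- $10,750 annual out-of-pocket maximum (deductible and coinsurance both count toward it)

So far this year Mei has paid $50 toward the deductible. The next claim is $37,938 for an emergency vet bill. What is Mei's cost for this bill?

$10,700

$50 of the $4,950 deductible is already met, leaving $4,900.
That leaves $37,938 − $4,900 = $33,038 for coinsurance.
20% of $33,038 = $6,607.60 falls to the owner.
Owner responsibility before any cap: $4,900 + $6,607.60 = $11,507.60.
Year-to-date out-of-pocket would reach $50 + $11,507.60 = $11,557.60, above the $10,750 maximum, so the owner pays only $10,750 − $50 = $10,700.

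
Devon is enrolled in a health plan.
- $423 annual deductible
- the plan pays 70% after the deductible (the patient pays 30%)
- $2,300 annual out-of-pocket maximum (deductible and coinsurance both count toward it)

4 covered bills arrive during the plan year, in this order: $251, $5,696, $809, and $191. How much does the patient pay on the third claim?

$219.80

Claim 1 ($251): fully absorbed by the deductible. Patient owes $251 (running OOP $251).
Claim 2 ($5,696): $172 to deductible, leaving $5,524; coinsurance $5,524 × 30% = $1,657.20. Patient owes $1,829.20 (running OOP $2,080.20).
Claim 3 ($809): 30% coinsurance on $809 = $242.70. Adding that to $2,080.20 gives $2,322.90, past the $2,300 cap; patient pays only $2,300 − $2,080.20 = $219.80.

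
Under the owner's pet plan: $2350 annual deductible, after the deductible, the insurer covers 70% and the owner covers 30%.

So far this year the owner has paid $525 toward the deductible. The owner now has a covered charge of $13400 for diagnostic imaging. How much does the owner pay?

Remaining deductible: $2350 − $525 = $1825.
The remaining $11575 (= $13400 − $1825) moves to coinsurance.
Coinsurance: $11575 × 30% = $3472.50.
So the owner owes $1825 + $3472.50 = $5297.50.

$5297.50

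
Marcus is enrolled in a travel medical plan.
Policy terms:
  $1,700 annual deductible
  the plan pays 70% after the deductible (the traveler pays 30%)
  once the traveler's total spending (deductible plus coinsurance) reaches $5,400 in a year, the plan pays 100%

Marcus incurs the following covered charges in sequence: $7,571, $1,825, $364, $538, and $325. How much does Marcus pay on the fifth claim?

$97.50

Bill 1, $7,571: $1,700 to deductible, leaving $5,871; coinsurance $5,871 × 30% = $1,761.30. Cost to traveler: $3,461.30. OOP to date $3,461.30.
Bill 2, $1,825: 30% coinsurance on $1,825 = $547.50. Traveler owes $547.50 (running OOP $4,008.80).
Bill 3, $364: 30% coinsurance on $364 = $109.20. Traveler pays $109.20; OOP now $4,118.
Bill 4, $538: deductible met; 30% of $538 = $161.40. Cost to traveler: $161.40. OOP to date $4,279.40.
Bill 5, $325: deductible already satisfied, so traveler's share is 30% × $325 = $97.50. Traveler pays $97.50; OOP now $4,376.90.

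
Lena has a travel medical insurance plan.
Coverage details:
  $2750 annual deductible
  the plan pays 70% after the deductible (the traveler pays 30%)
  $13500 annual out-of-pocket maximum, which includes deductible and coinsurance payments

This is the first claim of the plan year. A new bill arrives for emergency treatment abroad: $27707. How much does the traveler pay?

$10237.10

Nothing has been paid toward the $2750 deductible, so the first $2750 of this charge is applied there.
The remaining $24957 (= $27707 − $2750) moves to coinsurance.
Coinsurance: $24957 × 30% = $7487.10.
So the traveler owes $2750 + $7487.10 = $10237.10 before any cap.
Total out-of-pocket so far would be $0 + $10237.10 = $10237.10, below the $13500 cap — no reduction.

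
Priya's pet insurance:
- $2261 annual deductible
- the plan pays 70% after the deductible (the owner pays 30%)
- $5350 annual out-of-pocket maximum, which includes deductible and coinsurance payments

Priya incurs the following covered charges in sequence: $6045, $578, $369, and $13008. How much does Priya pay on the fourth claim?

$1669.70

Claim 1 ($6045): $2261 finishes the deductible; $3784 goes to coinsurance; coinsurance $3784 × 30% = $1135.20. Cost to owner: $3396.20. OOP to date $3396.20.
Claim 2 ($578): deductible met; 30% of $578 = $173.40. Owner pays $173.40; OOP now $3569.60.
Claim 3 ($369): deductible met; 30% of $369 = $110.70. Owner pays $110.70; OOP now $3680.30.
Claim 4 ($13008): 30% coinsurance on $13008 = $3902.40. OOP would hit $7582.70 > $5350, so the cap limits the owner to $5350 − $3680.30 = $1669.70.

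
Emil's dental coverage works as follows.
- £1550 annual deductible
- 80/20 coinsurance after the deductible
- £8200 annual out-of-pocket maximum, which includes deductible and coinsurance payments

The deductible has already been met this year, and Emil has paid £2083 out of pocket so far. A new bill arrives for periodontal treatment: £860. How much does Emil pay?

£172

With the deductible met, the entire £860 is subject to coinsurance.
Coinsurance: £860 × 20% = £172.
Year-to-date out-of-pocket becomes £2083 + £172 = £2255, still under the £8200 maximum, so no cap applies.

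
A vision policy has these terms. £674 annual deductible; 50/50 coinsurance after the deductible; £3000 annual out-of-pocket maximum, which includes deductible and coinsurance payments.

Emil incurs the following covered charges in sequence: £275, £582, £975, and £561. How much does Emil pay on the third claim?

£487.50

Claim 1 (£275): fully absorbed by the deductible. Cost to member: £275. OOP to date £275.
Claim 2 (£582): £399 to deductible, leaving £183; 50% of £183 = £91.50. Member pays £490.50; OOP now £765.50.
Claim 3 (£975): 50% coinsurance on £975 = £487.50. Member pays £487.50; OOP now £1253.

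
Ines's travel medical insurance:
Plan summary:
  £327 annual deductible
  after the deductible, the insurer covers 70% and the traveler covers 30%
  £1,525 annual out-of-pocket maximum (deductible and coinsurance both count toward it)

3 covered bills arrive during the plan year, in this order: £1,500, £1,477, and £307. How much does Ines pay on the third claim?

£92.10

Bill 1, £1,500: £327 to deductible, leaving £1,173; 30% of £1,173 = £351.90. Cost to traveler: £678.90. OOP to date £678.90.
Bill 2, £1,477: 30% coinsurance on £1,477 = £443.10. Cost to traveler: £443.10. OOP to date £1,122.
Bill 3, £307: 30% coinsurance on £307 = £92.10. Traveler pays £92.10; OOP now £1,214.10.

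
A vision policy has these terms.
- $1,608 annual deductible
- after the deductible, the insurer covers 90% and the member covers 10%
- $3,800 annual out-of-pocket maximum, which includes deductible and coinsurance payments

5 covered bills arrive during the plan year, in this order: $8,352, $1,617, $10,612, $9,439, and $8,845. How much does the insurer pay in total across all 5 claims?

$35,065

#1 ($8,352): deductible takes $1,608, $6,744 remains; 10% of $6,744 = $674.40. Member owes $2,282.40 (running OOP $2,282.40). Insurer: $8,352 − $2,282.40 = $6,069.60.
#2 ($1,617): 10% coinsurance on $1,617 = $161.70. Cost to member: $161.70. OOP to date $2,444.10. Plan pays $1,617 − $161.70 = $1,455.30.
#3 ($10,612): deductible met; 10% of $10,612 = $1,061.20. Member pays $1,061.20; OOP now $3,505.30. Insurer: $10,612 − $1,061.20 = $9,550.80.
#4 ($9,439): deductible already satisfied, so member's share is 10% × $9,439 = $943.90. That would push OOP to $4,449.20, over the $3,800 cap, so member pays $3,800 − $3,505.30 = $294.70. Insurer: $9,439 − $294.70 = $9,144.30.
#5 ($8,845): deductible met; 10% of $8,845 = $884.50. OOP would hit $4,684.50 > $3,800, so the cap limits the member to $3,800 − $3,800 = $0. Plan pays $8,845 − $0 = $8,845.
Insurer total: $6,069.60 + $1,455.30 + $9,550.80 + $9,144.30 + $8,845 = $35,065.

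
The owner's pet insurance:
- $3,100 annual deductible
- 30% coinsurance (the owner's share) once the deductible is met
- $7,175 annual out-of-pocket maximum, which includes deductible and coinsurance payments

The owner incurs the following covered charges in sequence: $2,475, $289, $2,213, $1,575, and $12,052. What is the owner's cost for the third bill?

#1 ($2,475): fully absorbed by the deductible. Cost to owner: $2,475. OOP to date $2,475.
#2 ($289): all of it applies to the deductible. Owner owes $289 (running OOP $2,764).
#3 ($2,213): deductible takes $336, $1,877 remains; coinsurance $1,877 × 30% = $563.10. Owner pays $899.10; OOP now $3,663.10.

$899.10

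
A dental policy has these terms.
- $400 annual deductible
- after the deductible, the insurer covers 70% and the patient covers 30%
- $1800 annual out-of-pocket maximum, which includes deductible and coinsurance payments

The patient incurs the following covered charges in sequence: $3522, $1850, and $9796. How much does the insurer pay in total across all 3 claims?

Claim 1 — $3522: deductible takes $400, $3122 remains; 30% of $3122 = $936.60. Patient pays $1336.60; OOP now $1336.60. Plan pays $3522 − $1336.60 = $2185.40.
Claim 2 — $1850: 30% coinsurance on $1850 = $555. That would push OOP to $1891.60, over the $1800 cap, so patient pays $1800 − $1336.60 = $463.40. Insurer: $1850 − $463.40 = $1386.60.
Claim 3 — $9796: 30% coinsurance on $9796 = $2938.80. Adding that to $1800 gives $4738.80, past the $1800 cap; patient pays only $1800 − $1800 = $0. Plan pays $9796 − $0 = $9796.
Insurer total: $2185.40 + $1386.60 + $9796 = $13368.

$13368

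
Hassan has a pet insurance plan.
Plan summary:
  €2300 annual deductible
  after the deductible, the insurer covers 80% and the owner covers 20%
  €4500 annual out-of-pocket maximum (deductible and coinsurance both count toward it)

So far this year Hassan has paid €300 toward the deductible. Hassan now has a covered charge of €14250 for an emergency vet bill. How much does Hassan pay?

€4200

Deductible still to meet: €2300 − €300 = €2000.
After the €2000 deductible portion, €14250 − €2000 = €12250 is subject to coinsurance.
20% of €12250 = €2450 falls to the owner.
Owner responsibility before any cap: €2000 + €2450 = €4450.
That would bring total out-of-pocket to €4750, past the €4500 cap. The owner is capped at €4500 − €300 = €4200 on this claim.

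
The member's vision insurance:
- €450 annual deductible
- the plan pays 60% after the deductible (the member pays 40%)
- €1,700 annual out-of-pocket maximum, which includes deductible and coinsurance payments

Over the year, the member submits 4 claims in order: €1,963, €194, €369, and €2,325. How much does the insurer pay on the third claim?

Bill 1, €1,963: €450 to deductible, leaving €1,513; 40% of €1,513 = €605.20. Member owes €1,055.20 (running OOP €1,055.20). Insurer: €1,963 − €1,055.20 = €907.80.
Bill 2, €194: 40% coinsurance on €194 = €77.60. Cost to member: €77.60. OOP to date €1,132.80. Insurer: €194 − €77.60 = €116.40.
Bill 3, €369: deductible already satisfied, so member's share is 40% × €369 = €147.60. Member owes €147.60 (running OOP €1,280.40). Insurer: €369 − €147.60 = €221.40.

€221.40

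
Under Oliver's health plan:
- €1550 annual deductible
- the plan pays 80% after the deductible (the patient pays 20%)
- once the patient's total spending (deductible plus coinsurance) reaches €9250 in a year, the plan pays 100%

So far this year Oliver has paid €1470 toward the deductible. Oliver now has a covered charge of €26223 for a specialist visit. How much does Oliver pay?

€5308.60

Deductible still to meet: €1550 − €1470 = €80.
After the €80 deductible portion, €26223 − €80 = €26143 is subject to coinsurance.
Patient's 20% share of €26143 is €5228.60.
So the patient owes €80 + €5228.60 = €5308.60 before any cap.
Total out-of-pocket so far would be €1470 + €5308.60 = €6778.60, below the €9250 cap — no reduction.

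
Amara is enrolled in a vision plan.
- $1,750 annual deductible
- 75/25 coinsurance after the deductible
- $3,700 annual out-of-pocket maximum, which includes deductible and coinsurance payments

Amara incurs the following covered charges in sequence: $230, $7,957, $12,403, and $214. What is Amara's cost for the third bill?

Claim 1 ($230): entire amount goes to the deductible. Member owes $230 (running OOP $230).
Claim 2 ($7,957): $1,520 to deductible, leaving $6,437; coinsurance $6,437 × 25% = $1,609.25. Member pays $3,129.25; OOP now $3,359.25.
Claim 3 ($12,403): deductible met; 25% of $12,403 = $3,100.75. Adding that to $3,359.25 gives $6,460, past the $3,700 cap; member pays only $3,700 − $3,359.25 = $340.75.

$340.75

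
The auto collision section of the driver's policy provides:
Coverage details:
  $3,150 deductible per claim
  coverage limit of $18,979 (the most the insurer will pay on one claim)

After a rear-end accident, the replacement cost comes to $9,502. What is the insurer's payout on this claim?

Less the $3,150 deductible: $9,502 − $3,150 = $6,352.
That's under the $18,979 cap, so the insurer reimburses the full $6,352.

$6,352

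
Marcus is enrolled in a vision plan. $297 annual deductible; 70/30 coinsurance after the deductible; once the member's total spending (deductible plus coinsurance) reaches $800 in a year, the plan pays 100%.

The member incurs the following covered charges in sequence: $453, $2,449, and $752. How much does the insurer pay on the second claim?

Claim 1 — $453: $297 to deductible, leaving $156; member's 30% is $46.80. Cost to member: $343.80. OOP to date $343.80. Insurer: $453 − $343.80 = $109.20.
Claim 2 — $2,449: deductible met; 30% of $2,449 = $734.70. That would push OOP to $1,078.50, over the $800 cap, so member pays $800 − $343.80 = $456.20. Plan pays $2,449 − $456.20 = $1,992.80.

$1,992.80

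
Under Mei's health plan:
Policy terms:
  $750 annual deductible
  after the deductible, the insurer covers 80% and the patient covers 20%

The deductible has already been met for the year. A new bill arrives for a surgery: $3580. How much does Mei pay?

$716

The deductible is already satisfied, so the full bill goes to coinsurance.
20% of $3580 = $716 falls to the patient.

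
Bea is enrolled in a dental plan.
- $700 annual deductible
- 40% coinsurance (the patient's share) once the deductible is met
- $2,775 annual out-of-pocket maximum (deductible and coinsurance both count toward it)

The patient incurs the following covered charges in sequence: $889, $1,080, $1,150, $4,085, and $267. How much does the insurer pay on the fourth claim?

$2,977.60

#1 ($889): deductible takes $700, $189 remains; patient's 40% is $75.60. Patient owes $775.60 (running OOP $775.60). Plan pays $889 − $775.60 = $113.40.
#2 ($1,080): deductible met; 40% of $1,080 = $432. Patient owes $432 (running OOP $1,207.60). Plan pays $1,080 − $432 = $648.
#3 ($1,150): deductible already satisfied, so patient's share is 40% × $1,150 = $460. Patient owes $460 (running OOP $1,667.60). Insurer: $1,150 − $460 = $690.
#4 ($4,085): deductible already satisfied, so patient's share is 40% × $4,085 = $1,634. That would push OOP to $3,301.60, over the $2,775 cap, so patient pays $2,775 − $1,667.60 = $1,107.40. Plan pays $4,085 − $1,107.40 = $2,977.60.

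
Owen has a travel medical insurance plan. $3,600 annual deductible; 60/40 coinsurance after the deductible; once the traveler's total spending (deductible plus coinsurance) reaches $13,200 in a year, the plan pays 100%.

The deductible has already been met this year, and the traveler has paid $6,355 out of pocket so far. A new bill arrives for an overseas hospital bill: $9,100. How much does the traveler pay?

$3,640

The deductible is already satisfied, so the full bill goes to coinsurance.
40% of $9,100 = $3,640 falls to the traveler.
Year-to-date out-of-pocket becomes $6,355 + $3,640 = $9,995, still under the $13,200 maximum, so no cap applies.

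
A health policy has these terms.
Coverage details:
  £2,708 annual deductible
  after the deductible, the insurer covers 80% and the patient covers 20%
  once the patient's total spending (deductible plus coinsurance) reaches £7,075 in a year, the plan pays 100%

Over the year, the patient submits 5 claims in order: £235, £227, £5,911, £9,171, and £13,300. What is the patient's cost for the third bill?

Claim 1 — £235: all of it applies to the deductible. Patient owes £235 (running OOP £235).
Claim 2 — £227: all of it applies to the deductible. Patient owes £227 (running OOP £462).
Claim 3 — £5,911: £2,246 to deductible, leaving £3,665; coinsurance £3,665 × 20% = £733. Patient owes £2,979 (running OOP £3,441).

£2,979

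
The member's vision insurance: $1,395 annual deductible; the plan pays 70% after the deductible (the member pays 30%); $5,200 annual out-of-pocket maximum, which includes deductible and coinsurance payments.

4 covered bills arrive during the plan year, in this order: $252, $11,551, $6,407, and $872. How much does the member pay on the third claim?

Claim 1 ($252): fully absorbed by the deductible. Cost to member: $252. OOP to date $252.
Claim 2 ($11,551): $1,143 to deductible, leaving $10,408; member's 30% is $3,122.40. Cost to member: $4,265.40. OOP to date $4,517.40.
Claim 3 ($6,407): deductible met; 30% of $6,407 = $1,922.10. OOP would hit $6,439.50 > $5,200, so the cap limits the member to $5,200 − $4,517.40 = $682.60.

$682.60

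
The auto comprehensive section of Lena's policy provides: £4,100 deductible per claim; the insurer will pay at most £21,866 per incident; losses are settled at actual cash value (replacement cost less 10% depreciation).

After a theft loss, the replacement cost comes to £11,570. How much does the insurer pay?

Actual cash value after 10% depreciation: £11,570 × 90% = £10,413.
After the deductible, £10,413 − £4,100 = £6,313 remains.
£6,313 is within the £21,866 limit, so the insurer pays £6,313.

£6,313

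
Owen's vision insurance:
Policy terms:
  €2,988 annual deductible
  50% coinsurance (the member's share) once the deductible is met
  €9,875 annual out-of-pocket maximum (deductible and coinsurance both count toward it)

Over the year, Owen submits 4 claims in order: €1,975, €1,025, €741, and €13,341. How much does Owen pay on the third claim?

#1 (€1,975): fully absorbed by the deductible. Member pays €1,975; OOP now €1,975.
#2 (€1,025): €1,013 to deductible, leaving €12; 50% of €12 = €6. Member owes €1,019 (running OOP €2,994).
#3 (€741): 50% coinsurance on €741 = €370.50. Member owes €370.50 (running OOP €3,364.50).

€370.50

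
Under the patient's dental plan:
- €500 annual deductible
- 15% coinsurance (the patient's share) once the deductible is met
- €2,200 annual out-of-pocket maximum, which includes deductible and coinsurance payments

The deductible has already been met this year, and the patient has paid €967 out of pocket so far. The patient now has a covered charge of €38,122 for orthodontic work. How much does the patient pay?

The deductible is already satisfied, so the full bill goes to coinsurance.
Patient's 15% share of €38,122 is €5,718.30.
Adding €5,718.30 to the €967 already spent would give €6,685.30, which exceeds the €2,200 cap; the patient pays just €2,200 − €967 = €1,233.

€1,233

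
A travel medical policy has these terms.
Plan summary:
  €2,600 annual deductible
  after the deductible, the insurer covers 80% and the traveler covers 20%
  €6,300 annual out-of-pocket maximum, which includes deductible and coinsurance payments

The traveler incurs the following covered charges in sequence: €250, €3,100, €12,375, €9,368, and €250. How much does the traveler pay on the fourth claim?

€1,075

Bill 1, €250: all of it applies to the deductible. Cost to traveler: €250. OOP to date €250.
Bill 2, €3,100: €2,350 to deductible, leaving €750; 20% of €750 = €150. Cost to traveler: €2,500. OOP to date €2,750.
Bill 3, €12,375: 20% coinsurance on €12,375 = €2,475. Traveler pays €2,475; OOP now €5,225.
Bill 4, €9,368: deductible met; 20% of €9,368 = €1,873.60. Adding that to €5,225 gives €7,098.60, past the €6,300 cap; traveler pays only €6,300 − €5,225 = €1,075.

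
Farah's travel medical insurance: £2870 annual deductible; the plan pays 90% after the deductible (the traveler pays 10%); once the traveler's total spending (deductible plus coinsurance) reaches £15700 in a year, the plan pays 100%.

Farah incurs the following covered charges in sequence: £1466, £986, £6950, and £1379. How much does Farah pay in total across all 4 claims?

Claim 1 — £1466: all of it applies to the deductible. Traveler owes £1466 (running OOP £1466).
Claim 2 — £986: fully absorbed by the deductible. Traveler owes £986 (running OOP £2452).
Claim 3 — £6950: deductible takes £418, £6532 remains; coinsurance £6532 × 10% = £653.20. Traveler pays £1071.20; OOP now £3523.20.
Claim 4 — £1379: deductible met; 10% of £1379 = £137.90. Traveler owes £137.90 (running OOP £3661.10).
Summing the traveler's payments: £1466 + £986 + £1071.20 + £137.90 = £3661.10.

£3661.10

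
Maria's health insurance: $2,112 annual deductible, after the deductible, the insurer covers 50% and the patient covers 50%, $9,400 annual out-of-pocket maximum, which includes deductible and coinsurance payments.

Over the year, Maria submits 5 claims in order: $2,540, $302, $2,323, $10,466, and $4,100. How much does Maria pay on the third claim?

$1,161.50

Claim 1 — $2,540: $2,112 finishes the deductible; $428 goes to coinsurance; 50% of $428 = $214. Patient owes $2,326 (running OOP $2,326).
Claim 2 — $302: deductible met; 50% of $302 = $151. Patient pays $151; OOP now $2,477.
Claim 3 — $2,323: deductible already satisfied, so patient's share is 50% × $2,323 = $1,161.50. Cost to patient: $1,161.50. OOP to date $3,638.50.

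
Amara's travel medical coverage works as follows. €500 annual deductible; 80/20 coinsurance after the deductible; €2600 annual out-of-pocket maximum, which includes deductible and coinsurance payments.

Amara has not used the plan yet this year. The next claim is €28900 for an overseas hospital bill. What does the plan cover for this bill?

€26300

The full €500 deductible is still open; €500 of this bill applies to it.
After the €500 deductible portion, €28900 − €500 = €28400 is subject to coinsurance.
Coinsurance: €28400 × 20% = €5680.
That puts the traveler's cost at €500 + €5680 = €6180 before any cap.
Adding €6180 to the €0 already spent would give €6180, which exceeds the €2600 cap; the traveler pays just €2600 − €0 = €2600.
The plan picks up €28900 − €2600 = €26300.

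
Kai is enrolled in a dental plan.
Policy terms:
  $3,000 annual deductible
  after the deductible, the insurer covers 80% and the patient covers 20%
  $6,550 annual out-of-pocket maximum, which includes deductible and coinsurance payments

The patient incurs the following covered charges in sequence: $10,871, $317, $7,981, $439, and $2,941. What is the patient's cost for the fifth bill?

#1 ($10,871): deductible takes $3,000, $7,871 remains; patient's 20% is $1,574.20. Patient owes $4,574.20 (running OOP $4,574.20).
#2 ($317): 20% coinsurance on $317 = $63.40. Cost to patient: $63.40. OOP to date $4,637.60.
#3 ($7,981): deductible already satisfied, so patient's share is 20% × $7,981 = $1,596.20. Patient owes $1,596.20 (running OOP $6,233.80).
#4 ($439): deductible met; 20% of $439 = $87.80. Cost to patient: $87.80. OOP to date $6,321.60.
#5 ($2,941): 20% coinsurance on $2,941 = $588.20. OOP would hit $6,909.80 > $6,550, so the cap limits the patient to $6,550 − $6,321.60 = $228.40.

$228.40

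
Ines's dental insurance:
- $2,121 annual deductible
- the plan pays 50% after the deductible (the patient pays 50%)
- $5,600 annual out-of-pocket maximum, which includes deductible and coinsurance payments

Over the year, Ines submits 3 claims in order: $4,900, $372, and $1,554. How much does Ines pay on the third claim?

Bill 1, $4,900: deductible takes $2,121, $2,779 remains; 50% of $2,779 = $1,389.50. Cost to patient: $3,510.50. OOP to date $3,510.50.
Bill 2, $372: 50% coinsurance on $372 = $186. Cost to patient: $186. OOP to date $3,696.50.
Bill 3, $1,554: deductible already satisfied, so patient's share is 50% × $1,554 = $777. Cost to patient: $777. OOP to date $4,473.50.

$777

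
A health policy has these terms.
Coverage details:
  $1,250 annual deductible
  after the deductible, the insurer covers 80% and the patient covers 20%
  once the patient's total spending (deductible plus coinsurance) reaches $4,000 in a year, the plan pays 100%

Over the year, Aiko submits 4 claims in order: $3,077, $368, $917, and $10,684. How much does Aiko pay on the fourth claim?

$2,127.60

Claim 1 — $3,077: $1,250 to deductible, leaving $1,827; coinsurance $1,827 × 20% = $365.40. Cost to patient: $1,615.40. OOP to date $1,615.40.
Claim 2 — $368: deductible already satisfied, so patient's share is 20% × $368 = $73.60. Patient owes $73.60 (running OOP $1,689).
Claim 3 — $917: deductible met; 20% of $917 = $183.40. Patient owes $183.40 (running OOP $1,872.40).
Claim 4 — $10,684: deductible met; 20% of $10,684 = $2,136.80. That would push OOP to $4,009.20, over the $4,000 cap, so patient pays $4,000 − $1,872.40 = $2,127.60.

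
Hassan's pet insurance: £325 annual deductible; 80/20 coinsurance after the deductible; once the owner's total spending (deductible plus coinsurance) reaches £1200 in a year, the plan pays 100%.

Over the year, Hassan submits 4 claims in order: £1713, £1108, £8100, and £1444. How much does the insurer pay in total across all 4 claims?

Claim 1 (£1713): £325 finishes the deductible; £1388 goes to coinsurance; coinsurance £1388 × 20% = £277.60. Owner pays £602.60; OOP now £602.60. Insurer: £1713 − £602.60 = £1110.40.
Claim 2 (£1108): deductible met; 20% of £1108 = £221.60. Cost to owner: £221.60. OOP to date £824.20. Plan pays £1108 − £221.60 = £886.40.
Claim 3 (£8100): deductible already satisfied, so owner's share is 20% × £8100 = £1620. That would push OOP to £2444.20, over the £1200 cap, so owner pays £1200 − £824.20 = £375.80. Plan pays £8100 − £375.80 = £7724.20.
Claim 4 (£1444): deductible already satisfied, so owner's share is 20% × £1444 = £288.80. OOP would hit £1488.80 > £1200, so the cap limits the owner to £1200 − £1200 = £0. Plan pays £1444 − £0 = £1444.
Insurer total = bills − owner's total = £12365 − £1200 = £11165.

£11165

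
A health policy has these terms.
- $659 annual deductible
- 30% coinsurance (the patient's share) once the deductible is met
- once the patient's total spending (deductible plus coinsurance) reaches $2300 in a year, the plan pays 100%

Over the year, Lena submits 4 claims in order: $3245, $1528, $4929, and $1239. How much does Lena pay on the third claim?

Claim 1 — $3245: deductible takes $659, $2586 remains; coinsurance $2586 × 30% = $775.80. Cost to patient: $1434.80. OOP to date $1434.80.
Claim 2 — $1528: deductible met; 30% of $1528 = $458.40. Patient owes $458.40 (running OOP $1893.20).
Claim 3 — $4929: deductible met; 30% of $4929 = $1478.70. Adding that to $1893.20 gives $3371.90, past the $2300 cap; patient pays only $2300 − $1893.20 = $406.80.

$406.80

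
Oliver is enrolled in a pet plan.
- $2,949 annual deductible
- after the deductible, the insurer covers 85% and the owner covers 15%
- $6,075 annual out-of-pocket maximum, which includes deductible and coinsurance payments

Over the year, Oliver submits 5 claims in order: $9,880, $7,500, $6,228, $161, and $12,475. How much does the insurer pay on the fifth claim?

$12,472

Claim 1 ($9,880): deductible takes $2,949, $6,931 remains; 15% of $6,931 = $1,039.65. Owner owes $3,988.65 (running OOP $3,988.65). Plan pays $9,880 − $3,988.65 = $5,891.35.
Claim 2 ($7,500): deductible already satisfied, so owner's share is 15% × $7,500 = $1,125. Cost to owner: $1,125. OOP to date $5,113.65. Plan pays $7,500 − $1,125 = $6,375.
Claim 3 ($6,228): 15% coinsurance on $6,228 = $934.20. Cost to owner: $934.20. OOP to date $6,047.85. Insurer: $6,228 − $934.20 = $5,293.80.
Claim 4 ($161): deductible met; 15% of $161 = $24.15. Cost to owner: $24.15. OOP to date $6,072. Insurer: $161 − $24.15 = $136.85.
Claim 5 ($12,475): 15% coinsurance on $12,475 = $1,871.25. OOP would hit $7,943.25 > $6,075, so the cap limits the owner to $6,075 − $6,072 = $3. Plan pays $12,475 − $3 = $12,472.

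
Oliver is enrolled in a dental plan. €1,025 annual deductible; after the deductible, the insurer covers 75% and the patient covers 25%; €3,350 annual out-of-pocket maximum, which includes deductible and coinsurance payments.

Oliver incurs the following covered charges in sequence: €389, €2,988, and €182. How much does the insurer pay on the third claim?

€136.50

#1 (€389): fully absorbed by the deductible. Patient owes €389 (running OOP €389). Insurer: €389 − €389 = €0.
#2 (€2,988): €636 finishes the deductible; €2,352 goes to coinsurance; patient's 25% is €588. Patient pays €1,224; OOP now €1,613. Plan pays €2,988 − €1,224 = €1,764.
#3 (€182): deductible met; 25% of €182 = €45.50. Patient owes €45.50 (running OOP €1,658.50). Plan pays €182 − €45.50 = €136.50.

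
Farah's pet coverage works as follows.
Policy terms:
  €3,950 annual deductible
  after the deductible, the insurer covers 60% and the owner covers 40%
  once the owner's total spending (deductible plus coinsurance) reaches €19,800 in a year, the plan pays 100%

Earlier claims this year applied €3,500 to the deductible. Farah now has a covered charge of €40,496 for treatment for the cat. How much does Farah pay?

€3,500 of the €3,950 deductible is already met, leaving €450.
The remaining €40,046 (= €40,496 − €450) moves to coinsurance.
Coinsurance: €40,046 × 40% = €16,018.40.
So the owner owes €450 + €16,018.40 = €16,468.40 before any cap.
Year-to-date out-of-pocket would reach €3,500 + €16,468.40 = €19,968.40, above the €19,800 maximum, so the owner pays only €19,800 − €3,500 = €16,300.

€16,300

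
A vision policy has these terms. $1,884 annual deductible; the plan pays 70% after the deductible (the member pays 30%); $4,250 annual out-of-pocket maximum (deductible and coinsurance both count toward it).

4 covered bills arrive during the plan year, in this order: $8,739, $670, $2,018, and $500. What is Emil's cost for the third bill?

Claim 1 — $8,739: $1,884 finishes the deductible; $6,855 goes to coinsurance; coinsurance $6,855 × 30% = $2,056.50. Cost to member: $3,940.50. OOP to date $3,940.50.
Claim 2 — $670: deductible already satisfied, so member's share is 30% × $670 = $201. Member owes $201 (running OOP $4,141.50).
Claim 3 — $2,018: deductible already satisfied, so member's share is 30% × $2,018 = $605.40. That would push OOP to $4,746.90, over the $4,250 cap, so member pays $4,250 − $4,141.50 = $108.50.

$108.50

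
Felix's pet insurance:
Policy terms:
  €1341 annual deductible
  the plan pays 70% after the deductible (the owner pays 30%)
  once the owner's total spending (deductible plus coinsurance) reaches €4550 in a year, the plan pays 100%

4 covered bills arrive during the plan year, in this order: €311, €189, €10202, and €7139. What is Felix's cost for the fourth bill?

€400.70

Claim 1 (€311): all of it applies to the deductible. Owner pays €311; OOP now €311.
Claim 2 (€189): fully absorbed by the deductible. Owner pays €189; OOP now €500.
Claim 3 (€10202): €841 to deductible, leaving €9361; coinsurance €9361 × 30% = €2808.30. Owner owes €3649.30 (running OOP €4149.30).
Claim 4 (€7139): deductible met; 30% of €7139 = €2141.70. Adding that to €4149.30 gives €6291, past the €4550 cap; owner pays only €4550 − €4149.30 = €400.70.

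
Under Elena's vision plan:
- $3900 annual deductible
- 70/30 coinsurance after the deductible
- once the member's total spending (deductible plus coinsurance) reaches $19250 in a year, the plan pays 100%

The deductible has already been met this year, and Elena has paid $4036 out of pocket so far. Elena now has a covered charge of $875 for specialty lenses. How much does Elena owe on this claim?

With the deductible met, the entire $875 is subject to coinsurance.
Coinsurance: $875 × 30% = $262.50.
Year-to-date out-of-pocket becomes $4036 + $262.50 = $4298.50, still under the $19250 maximum, so no cap applies.

$262.50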